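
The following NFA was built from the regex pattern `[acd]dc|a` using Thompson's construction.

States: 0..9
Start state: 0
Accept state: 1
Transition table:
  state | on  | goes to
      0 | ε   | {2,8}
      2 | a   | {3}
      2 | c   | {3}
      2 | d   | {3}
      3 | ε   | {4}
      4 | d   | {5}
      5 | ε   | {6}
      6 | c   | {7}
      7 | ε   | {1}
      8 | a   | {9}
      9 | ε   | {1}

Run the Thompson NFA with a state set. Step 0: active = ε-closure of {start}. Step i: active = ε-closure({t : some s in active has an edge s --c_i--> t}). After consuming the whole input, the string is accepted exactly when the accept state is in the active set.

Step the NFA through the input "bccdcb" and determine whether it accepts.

Answer: REJECT

Derivation:
start: ε-closure({0}) = {0,2,8}
'b' @ 1: {}  — dead — no transitions
rest 'ccdcb' ignored (set empty)
end set {} — state 1 not in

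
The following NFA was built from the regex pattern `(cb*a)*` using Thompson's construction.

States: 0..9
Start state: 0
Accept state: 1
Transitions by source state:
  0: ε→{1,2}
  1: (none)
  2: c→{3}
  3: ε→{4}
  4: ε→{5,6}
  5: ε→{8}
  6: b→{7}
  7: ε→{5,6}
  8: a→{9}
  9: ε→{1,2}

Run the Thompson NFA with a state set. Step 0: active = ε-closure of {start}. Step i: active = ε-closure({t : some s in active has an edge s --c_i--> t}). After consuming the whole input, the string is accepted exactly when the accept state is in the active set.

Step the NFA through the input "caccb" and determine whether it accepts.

Answer: REJECT

Derivation:
initial (ε-close {0}): {0,1,2}
'c' @ 1: {3,4,5,6,8}
'a' @ 2: {1,2,9}  [accepting]
'c' @ 3: {3,4,5,6,8}
'c' @ 4: {}  — dead — no transitions
rest 'b' ignored (set empty)
after full input: {}  (accept=1 not in)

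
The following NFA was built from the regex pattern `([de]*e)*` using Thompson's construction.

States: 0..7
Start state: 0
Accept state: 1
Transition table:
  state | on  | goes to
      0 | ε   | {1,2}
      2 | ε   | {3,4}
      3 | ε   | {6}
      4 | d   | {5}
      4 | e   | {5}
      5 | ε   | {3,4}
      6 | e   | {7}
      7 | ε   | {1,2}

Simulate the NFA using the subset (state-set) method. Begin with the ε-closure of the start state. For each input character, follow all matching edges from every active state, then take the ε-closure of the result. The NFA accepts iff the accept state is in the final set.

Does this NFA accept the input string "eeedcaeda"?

initial (ε-close {0}): {0,1,2,3,4,6}
'e' @ 1: {1,2,3,4,5,6,7}  ✓accept
'e' @ 2: {1,2,3,4,5,6,7}  ✓accept
'e' @ 3: {1,2,3,4,5,6,7}  ✓accept
'd' @ 4: {3,4,5,6}
'c' @ 5: {}  — dead — no transitions
rest 'aeda' ignored (set empty)
end set {} — state 1 not in

Answer: REJECT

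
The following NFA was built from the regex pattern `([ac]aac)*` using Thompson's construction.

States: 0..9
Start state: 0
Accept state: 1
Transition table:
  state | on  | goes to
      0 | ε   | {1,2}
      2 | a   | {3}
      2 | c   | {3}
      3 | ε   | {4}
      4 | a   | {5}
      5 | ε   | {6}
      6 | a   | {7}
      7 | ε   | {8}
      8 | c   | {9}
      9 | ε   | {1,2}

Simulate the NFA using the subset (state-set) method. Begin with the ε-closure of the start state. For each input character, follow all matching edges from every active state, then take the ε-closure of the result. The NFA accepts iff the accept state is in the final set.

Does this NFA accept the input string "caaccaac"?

start: ε-closure({0}) = {0,1,2}
'c' @ 1: {3,4}
'a' @ 2: {5,6}
'a' @ 3: {7,8}
'c' @ 4: {1,2,9}  (accept∈set)
'c' @ 5: {3,4}
'a' @ 6: {5,6}
'a' @ 7: {7,8}
'c' @ 8: {1,2,9}  (accept∈set)
after full input: {1,2,9}  (accept=1 in)

Answer: ACCEPT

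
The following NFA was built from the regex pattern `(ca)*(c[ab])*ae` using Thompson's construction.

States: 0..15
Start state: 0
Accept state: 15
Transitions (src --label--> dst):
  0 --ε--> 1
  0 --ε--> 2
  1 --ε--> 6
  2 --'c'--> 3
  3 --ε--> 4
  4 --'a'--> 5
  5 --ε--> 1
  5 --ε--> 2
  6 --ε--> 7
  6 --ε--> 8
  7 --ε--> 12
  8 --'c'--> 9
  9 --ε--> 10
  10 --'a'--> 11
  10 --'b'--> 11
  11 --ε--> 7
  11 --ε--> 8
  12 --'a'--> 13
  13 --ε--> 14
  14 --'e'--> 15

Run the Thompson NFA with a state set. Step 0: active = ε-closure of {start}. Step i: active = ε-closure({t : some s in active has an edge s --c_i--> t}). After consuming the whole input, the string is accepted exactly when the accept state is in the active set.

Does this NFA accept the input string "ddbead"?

Answer: REJECT

Derivation:
start: ε-closure({0}) = {0,1,2,6,7,8,12}
'd' @ 1: {}  — state set empty
rest 'dbead' ignored (set empty)
end set {} — state 15 not in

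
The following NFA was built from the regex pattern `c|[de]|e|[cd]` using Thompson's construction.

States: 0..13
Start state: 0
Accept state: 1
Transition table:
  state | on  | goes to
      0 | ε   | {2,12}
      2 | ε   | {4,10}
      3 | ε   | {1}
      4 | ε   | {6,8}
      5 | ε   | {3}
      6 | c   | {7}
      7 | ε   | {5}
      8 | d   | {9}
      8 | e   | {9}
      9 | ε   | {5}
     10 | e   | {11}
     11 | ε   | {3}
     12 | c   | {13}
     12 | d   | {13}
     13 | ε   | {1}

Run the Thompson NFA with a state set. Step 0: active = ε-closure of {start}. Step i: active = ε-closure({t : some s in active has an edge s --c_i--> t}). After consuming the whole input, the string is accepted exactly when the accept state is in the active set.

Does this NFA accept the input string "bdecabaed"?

Answer: REJECT

Derivation:
start: ε-closure({0}) = {0,2,4,6,8,10,12}
'b' @ 1: {}  — state set empty
rest 'decabaed' ignored (set empty)
after full input: {}  (accept=1 not in)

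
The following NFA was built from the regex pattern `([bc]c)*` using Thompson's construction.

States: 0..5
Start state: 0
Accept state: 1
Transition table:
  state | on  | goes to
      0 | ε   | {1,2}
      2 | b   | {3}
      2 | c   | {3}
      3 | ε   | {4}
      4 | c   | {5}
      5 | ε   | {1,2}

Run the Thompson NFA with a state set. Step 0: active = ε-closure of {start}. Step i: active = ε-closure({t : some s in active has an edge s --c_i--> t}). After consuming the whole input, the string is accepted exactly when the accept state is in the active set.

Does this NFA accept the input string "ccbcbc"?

Answer: ACCEPT

Derivation:
start: ε-closure({0}) = {0,1,2}
'c' @ 1: {3,4}
'c' @ 2: {1,2,5}  ✓accept
'b' @ 3: {3,4}
'c' @ 4: {1,2,5}  ✓accept
'b' @ 5: {3,4}
'c' @ 6: {1,2,5}  ✓accept
after full input: {1,2,5}  (accept=1 in)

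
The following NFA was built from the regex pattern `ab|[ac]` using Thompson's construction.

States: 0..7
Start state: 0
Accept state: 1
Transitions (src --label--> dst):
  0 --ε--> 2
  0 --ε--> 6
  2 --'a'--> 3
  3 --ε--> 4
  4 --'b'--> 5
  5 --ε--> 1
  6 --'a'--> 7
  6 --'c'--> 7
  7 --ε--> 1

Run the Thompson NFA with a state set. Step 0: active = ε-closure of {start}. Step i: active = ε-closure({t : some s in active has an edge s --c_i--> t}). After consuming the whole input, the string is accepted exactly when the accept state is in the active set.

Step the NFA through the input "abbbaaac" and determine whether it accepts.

initial (ε-close {0}): {0,2,6}
'a' @ 1: {1,3,4,7}  [accepting]
'b' @ 2: {1,5}  [accepting]
'b' @ 3: {}  — dead — no transitions
rest 'baaac' ignored (set empty)
after full input: {}  (accept=1 not in)

Answer: REJECT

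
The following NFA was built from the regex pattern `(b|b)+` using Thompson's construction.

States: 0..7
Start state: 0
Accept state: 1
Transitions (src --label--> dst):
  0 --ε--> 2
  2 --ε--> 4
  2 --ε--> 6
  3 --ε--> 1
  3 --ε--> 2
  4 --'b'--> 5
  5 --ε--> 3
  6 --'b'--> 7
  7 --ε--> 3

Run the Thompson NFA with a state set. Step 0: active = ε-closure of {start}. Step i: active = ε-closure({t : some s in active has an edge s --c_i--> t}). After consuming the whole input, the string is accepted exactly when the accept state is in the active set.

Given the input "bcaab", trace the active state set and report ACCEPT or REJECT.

Answer: REJECT

Derivation:
start: ε-closure({0}) = {0,2,4,6}
'b' @ 1: {1,2,3,4,5,6,7}  [accepting]
'c' @ 2: {}  — state set empty
rest 'aab' ignored (set empty)
after full input: {}  (accept=1 not in)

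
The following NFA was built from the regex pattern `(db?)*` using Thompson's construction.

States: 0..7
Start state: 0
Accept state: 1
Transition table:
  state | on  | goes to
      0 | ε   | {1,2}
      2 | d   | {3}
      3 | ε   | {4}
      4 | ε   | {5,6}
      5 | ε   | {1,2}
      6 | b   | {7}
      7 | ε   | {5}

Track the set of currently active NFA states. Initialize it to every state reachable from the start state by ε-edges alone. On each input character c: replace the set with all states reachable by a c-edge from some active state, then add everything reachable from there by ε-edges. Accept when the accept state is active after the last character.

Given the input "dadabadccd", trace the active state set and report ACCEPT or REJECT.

start: ε-closure({0}) = {0,1,2}
'd' @ 1: {1,2,3,4,5,6}  ✓accept
'a' @ 2: {}  — dead — no transitions
rest 'dabadccd' ignored (set empty)
final: {}; accept 1 not in set

Answer: REJECT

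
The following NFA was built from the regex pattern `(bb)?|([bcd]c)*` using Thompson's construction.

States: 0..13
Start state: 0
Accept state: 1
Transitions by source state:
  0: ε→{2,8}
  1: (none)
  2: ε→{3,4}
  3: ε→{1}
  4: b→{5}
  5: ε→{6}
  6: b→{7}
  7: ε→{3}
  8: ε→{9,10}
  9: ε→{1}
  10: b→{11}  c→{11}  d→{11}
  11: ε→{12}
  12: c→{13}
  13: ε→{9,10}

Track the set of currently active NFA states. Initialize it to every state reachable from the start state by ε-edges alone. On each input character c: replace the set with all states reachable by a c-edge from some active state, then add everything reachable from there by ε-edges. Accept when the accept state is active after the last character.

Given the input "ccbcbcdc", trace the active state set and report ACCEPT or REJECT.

Answer: ACCEPT

Steps:
initial (ε-close {0}): {0,1,2,3,4,8,9,10}
'c' @ 1: {11,12}
'c' @ 2: {1,9,10,13}  [accepting]
'b' @ 3: {11,12}
'c' @ 4: {1,9,10,13}  [accepting]
'b' @ 5: {11,12}
'c' @ 6: {1,9,10,13}  [accepting]
'd' @ 7: {11,12}
'c' @ 8: {1,9,10,13}  [accepting]
final: {1,9,10,13}; accept 1 in set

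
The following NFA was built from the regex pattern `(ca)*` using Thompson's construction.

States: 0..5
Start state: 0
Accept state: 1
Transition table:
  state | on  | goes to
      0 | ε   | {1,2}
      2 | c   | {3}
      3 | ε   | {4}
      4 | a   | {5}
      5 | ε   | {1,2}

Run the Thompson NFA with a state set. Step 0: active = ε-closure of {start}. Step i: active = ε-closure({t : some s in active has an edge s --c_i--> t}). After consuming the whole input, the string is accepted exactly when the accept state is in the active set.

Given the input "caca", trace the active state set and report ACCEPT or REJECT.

S₀ = ε-closure({0}) = {0,1,2}
'c' @ 1: {3,4}
'a' @ 2: {1,2,5}  [accepting]
'c' @ 3: {3,4}
'a' @ 4: {1,2,5}  [accepting]
final: {1,2,5}; accept 1 in set

Answer: ACCEPT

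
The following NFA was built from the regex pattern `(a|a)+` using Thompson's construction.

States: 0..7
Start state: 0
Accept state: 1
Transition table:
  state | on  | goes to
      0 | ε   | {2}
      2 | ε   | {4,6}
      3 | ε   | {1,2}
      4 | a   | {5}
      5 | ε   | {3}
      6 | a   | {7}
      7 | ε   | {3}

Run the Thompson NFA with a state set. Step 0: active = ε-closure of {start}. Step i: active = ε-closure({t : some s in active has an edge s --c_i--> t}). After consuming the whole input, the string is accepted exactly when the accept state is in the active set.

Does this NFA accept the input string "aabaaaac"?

start: ε-closure({0}) = {0,2,4,6}
'a' @ 1: {1,2,3,4,5,6,7}  [accepting]
'a' @ 2: {1,2,3,4,5,6,7}  [accepting]
'b' @ 3: {}  — state set empty
rest 'aaaac' ignored (set empty)
end set {} — state 1 not in

Answer: REJECT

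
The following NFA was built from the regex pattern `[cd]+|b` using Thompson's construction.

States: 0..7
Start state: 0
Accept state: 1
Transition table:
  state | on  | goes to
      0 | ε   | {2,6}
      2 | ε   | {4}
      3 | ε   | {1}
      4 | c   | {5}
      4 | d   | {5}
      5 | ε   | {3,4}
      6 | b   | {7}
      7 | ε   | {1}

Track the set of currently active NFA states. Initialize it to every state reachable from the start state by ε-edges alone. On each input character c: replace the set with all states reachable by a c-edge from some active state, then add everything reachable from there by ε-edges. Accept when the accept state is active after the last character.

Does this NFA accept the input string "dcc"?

Answer: ACCEPT

Derivation:
start: ε-closure({0}) = {0,2,4,6}
'd' @ 1: {1,3,4,5}  [accepting]
'c' @ 2: {1,3,4,5}  [accepting]
'c' @ 3: {1,3,4,5}  [accepting]
final: {1,3,4,5}; accept 1 in set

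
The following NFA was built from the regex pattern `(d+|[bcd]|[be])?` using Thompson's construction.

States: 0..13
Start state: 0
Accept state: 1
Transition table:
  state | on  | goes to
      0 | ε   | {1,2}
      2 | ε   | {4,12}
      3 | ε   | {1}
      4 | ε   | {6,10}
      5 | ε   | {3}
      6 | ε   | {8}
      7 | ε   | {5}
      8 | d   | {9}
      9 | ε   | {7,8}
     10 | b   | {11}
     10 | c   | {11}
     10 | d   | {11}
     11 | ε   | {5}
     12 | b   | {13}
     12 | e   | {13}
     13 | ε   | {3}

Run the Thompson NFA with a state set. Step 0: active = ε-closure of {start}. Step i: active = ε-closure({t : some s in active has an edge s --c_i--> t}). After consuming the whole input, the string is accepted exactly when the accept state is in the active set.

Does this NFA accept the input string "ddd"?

Answer: ACCEPT

Trace:
S₀ = ε-closure({0}) = {0,1,2,4,6,8,10,12}
'd' @ 1: {1,3,5,7,8,9,11}  ✓accept
'd' @ 2: {1,3,5,7,8,9}  ✓accept
'd' @ 3: {1,3,5,7,8,9}  ✓accept
end set {1,3,5,7,8,9} — state 1 in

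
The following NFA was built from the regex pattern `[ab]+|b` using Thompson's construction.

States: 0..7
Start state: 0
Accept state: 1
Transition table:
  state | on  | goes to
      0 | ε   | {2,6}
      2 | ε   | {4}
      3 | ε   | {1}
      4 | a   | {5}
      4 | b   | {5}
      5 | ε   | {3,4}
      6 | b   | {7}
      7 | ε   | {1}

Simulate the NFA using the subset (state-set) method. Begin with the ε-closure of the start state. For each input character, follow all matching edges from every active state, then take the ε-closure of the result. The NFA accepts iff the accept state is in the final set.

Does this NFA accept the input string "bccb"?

S₀ = ε-closure({0}) = {0,2,4,6}
'b' @ 1: {1,3,4,5,7}  [accepting]
'c' @ 2: {}  — no active states
rest 'cb' ignored (set empty)
end set {} — state 1 not in

Answer: REJECT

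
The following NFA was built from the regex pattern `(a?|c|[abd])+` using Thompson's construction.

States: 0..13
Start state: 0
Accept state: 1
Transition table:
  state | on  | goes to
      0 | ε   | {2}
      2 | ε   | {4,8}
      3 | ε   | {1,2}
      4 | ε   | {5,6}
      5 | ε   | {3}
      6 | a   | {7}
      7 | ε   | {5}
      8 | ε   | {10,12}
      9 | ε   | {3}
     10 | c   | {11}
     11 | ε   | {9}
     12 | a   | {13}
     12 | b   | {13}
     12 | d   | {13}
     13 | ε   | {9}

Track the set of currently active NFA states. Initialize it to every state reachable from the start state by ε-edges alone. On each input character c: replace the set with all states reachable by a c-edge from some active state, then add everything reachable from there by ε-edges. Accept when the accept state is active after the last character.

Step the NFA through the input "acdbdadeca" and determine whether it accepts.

start: ε-closure({0}) = {0,1,2,3,4,5,6,8,10,12}
'a' @ 1: {1,2,3,4,5,6,7,8,9,10,12,13}  ✓accept
'c' @ 2: {1,2,3,4,5,6,8,9,10,11,12}  ✓accept
'd' @ 3: {1,2,3,4,5,6,8,9,10,12,13}  ✓accept
'b' @ 4: {1,2,3,4,5,6,8,9,10,12,13}  ✓accept
'd' @ 5: {1,2,3,4,5,6,8,9,10,12,13}  ✓accept
'a' @ 6: {1,2,3,4,5,6,7,8,9,10,12,13}  ✓accept
'd' @ 7: {1,2,3,4,5,6,8,9,10,12,13}  ✓accept
'e' @ 8: {}  — dead — no transitions
rest 'ca' ignored (set empty)
after full input: {}  (accept=1 not in)

Answer: REJECT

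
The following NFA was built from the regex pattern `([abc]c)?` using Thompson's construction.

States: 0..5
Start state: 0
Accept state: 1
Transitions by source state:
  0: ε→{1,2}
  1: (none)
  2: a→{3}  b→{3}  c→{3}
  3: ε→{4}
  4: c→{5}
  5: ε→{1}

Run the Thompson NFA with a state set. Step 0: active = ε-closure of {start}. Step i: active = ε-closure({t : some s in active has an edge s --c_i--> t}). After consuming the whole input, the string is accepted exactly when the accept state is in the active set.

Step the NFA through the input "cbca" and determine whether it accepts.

S₀ = ε-closure({0}) = {0,1,2}
'c' @ 1: {3,4}
'b' @ 2: {}  — no active states
rest 'ca' ignored (set empty)
after full input: {}  (accept=1 not in)

Answer: REJECT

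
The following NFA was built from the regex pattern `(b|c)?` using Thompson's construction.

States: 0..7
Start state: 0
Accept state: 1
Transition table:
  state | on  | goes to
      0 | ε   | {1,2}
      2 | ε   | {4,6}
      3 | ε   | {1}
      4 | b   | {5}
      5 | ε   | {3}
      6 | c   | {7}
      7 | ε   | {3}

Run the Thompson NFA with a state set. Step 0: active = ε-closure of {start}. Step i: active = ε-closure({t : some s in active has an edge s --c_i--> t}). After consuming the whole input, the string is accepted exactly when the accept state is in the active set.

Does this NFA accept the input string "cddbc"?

Answer: REJECT

Trace:
initial (ε-close {0}): {0,1,2,4,6}
'c' @ 1: {1,3,7}  ✓accept
'd' @ 2: {}  — dead — no transitions
rest 'dbc' ignored (set empty)
end set {} — state 1 not in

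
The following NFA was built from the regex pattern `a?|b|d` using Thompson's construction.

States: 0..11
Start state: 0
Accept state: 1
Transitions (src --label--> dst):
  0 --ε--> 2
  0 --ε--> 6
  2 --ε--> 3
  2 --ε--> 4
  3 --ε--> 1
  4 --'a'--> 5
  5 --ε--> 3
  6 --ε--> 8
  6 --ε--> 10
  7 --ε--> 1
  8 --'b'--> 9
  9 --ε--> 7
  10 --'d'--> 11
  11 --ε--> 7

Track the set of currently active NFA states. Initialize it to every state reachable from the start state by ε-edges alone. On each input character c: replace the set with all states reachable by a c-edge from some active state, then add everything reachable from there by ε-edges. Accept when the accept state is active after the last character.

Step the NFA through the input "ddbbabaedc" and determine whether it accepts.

Answer: REJECT

Steps:
initial (ε-close {0}): {0,1,2,3,4,6,8,10}
'd' @ 1: {1,7,11}  (accept∈set)
'd' @ 2: {}  — dead — no transitions
rest 'bbabaedc' ignored (set empty)
end set {} — state 1 not in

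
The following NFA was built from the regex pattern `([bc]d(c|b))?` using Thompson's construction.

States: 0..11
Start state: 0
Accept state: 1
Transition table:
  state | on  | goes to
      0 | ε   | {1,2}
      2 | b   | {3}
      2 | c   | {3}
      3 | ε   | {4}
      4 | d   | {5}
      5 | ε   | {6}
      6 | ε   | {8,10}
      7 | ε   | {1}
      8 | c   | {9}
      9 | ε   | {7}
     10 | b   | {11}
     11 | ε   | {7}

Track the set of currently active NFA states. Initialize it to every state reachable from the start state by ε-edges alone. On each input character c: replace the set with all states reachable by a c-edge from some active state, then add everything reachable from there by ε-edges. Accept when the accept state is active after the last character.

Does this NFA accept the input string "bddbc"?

Answer: REJECT

Derivation:
initial (ε-close {0}): {0,1,2}
'b' @ 1: {3,4}
'd' @ 2: {5,6,8,10}
'd' @ 3: {}  — no active states
rest 'bc' ignored (set empty)
final: {}; accept 1 not in set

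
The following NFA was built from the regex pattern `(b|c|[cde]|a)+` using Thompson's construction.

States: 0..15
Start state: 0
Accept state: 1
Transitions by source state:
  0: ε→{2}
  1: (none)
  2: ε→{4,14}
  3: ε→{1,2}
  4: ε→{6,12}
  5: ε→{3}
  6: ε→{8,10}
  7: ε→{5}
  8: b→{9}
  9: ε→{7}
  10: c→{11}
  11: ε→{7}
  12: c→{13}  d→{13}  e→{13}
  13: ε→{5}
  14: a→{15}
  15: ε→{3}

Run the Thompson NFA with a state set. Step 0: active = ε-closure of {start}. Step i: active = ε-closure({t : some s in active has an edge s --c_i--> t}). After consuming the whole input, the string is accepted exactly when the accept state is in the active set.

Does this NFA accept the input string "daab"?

Answer: ACCEPT

Steps:
S₀ = ε-closure({0}) = {0,2,4,6,8,10,12,14}
'd' @ 1: {1,2,3,4,5,6,8,10,12,13,14}  [accepting]
'a' @ 2: {1,2,3,4,6,8,10,12,14,15}  [accepting]
'a' @ 3: {1,2,3,4,6,8,10,12,14,15}  [accepting]
'b' @ 4: {1,2,3,4,5,6,7,8,9,10,12,14}  [accepting]
final: {1,2,3,4,5,6,7,8,9,10,12,14}; accept 1 in set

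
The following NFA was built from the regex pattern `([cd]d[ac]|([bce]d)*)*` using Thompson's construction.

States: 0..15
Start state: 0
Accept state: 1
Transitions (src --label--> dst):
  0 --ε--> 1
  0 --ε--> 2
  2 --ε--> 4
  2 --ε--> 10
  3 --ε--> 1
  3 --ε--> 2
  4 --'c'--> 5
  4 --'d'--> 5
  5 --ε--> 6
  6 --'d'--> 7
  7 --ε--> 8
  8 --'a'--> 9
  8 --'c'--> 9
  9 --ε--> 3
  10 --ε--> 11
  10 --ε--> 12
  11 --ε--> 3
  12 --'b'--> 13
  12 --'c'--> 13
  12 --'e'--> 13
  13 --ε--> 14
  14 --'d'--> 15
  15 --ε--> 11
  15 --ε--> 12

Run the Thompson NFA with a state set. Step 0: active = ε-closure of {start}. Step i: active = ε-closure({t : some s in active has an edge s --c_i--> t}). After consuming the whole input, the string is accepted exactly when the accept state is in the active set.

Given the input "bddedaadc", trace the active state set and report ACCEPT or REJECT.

Answer: REJECT

Derivation:
S₀ = ε-closure({0}) = {0,1,2,3,4,10,11,12}
'b' @ 1: {13,14}
'd' @ 2: {1,2,3,4,10,11,12,15}  (accept∈set)
'd' @ 3: {5,6}
'e' @ 4: {}  — state set empty
rest 'daadc' ignored (set empty)
final: {}; accept 1 not in set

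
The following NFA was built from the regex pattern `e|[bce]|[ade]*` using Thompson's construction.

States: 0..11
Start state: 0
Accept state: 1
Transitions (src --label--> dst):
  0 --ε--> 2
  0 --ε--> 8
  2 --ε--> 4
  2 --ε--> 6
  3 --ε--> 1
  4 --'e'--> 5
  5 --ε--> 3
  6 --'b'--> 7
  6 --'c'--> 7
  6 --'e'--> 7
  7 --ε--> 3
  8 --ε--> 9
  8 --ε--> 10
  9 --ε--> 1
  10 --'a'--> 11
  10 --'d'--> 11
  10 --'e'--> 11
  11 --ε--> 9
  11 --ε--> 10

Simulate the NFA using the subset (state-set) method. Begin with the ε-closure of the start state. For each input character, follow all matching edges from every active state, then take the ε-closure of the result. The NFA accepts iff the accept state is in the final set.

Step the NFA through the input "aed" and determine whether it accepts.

S₀ = ε-closure({0}) = {0,1,2,4,6,8,9,10}
'a' @ 1: {1,9,10,11}  (accept∈set)
'e' @ 2: {1,9,10,11}  (accept∈set)
'd' @ 3: {1,9,10,11}  (accept∈set)
final: {1,9,10,11}; accept 1 in set

Answer: ACCEPT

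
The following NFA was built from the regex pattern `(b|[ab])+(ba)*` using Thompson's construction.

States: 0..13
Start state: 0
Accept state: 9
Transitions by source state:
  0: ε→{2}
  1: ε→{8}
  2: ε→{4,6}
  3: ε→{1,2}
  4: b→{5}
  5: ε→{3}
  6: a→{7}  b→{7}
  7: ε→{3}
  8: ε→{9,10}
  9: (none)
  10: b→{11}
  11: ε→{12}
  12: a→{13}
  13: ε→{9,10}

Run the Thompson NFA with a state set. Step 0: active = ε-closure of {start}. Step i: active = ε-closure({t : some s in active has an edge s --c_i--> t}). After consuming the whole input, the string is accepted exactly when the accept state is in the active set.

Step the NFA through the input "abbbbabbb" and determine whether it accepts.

initial (ε-close {0}): {0,2,4,6}
'a' @ 1: {1,2,3,4,6,7,8,9,10}  ✓accept
'b' @ 2: {1,2,3,4,5,6,7,8,9,10,11,12}  ✓accept
'b' @ 3: {1,2,3,4,5,6,7,8,9,10,11,12}  ✓accept
'b' @ 4: {1,2,3,4,5,6,7,8,9,10,11,12}  ✓accept
'b' @ 5: {1,2,3,4,5,6,7,8,9,10,11,12}  ✓accept
'a' @ 6: {1,2,3,4,6,7,8,9,10,13}  ✓accept
'b' @ 7: {1,2,3,4,5,6,7,8,9,10,11,12}  ✓accept
'b' @ 8: {1,2,3,4,5,6,7,8,9,10,11,12}  ✓accept
'b' @ 9: {1,2,3,4,5,6,7,8,9,10,11,12}  ✓accept
after full input: {1,2,3,4,5,6,7,8,9,10,11,12}  (accept=9 in)

Answer: ACCEPT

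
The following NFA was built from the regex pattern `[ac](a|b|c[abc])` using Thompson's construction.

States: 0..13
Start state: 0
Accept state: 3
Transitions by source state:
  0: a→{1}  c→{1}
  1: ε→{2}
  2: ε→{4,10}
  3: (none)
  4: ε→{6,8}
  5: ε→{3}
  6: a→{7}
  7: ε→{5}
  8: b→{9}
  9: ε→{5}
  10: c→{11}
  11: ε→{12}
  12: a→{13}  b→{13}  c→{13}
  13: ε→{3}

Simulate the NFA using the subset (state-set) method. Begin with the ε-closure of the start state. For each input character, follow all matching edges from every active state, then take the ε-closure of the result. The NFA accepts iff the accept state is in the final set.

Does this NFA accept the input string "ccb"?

Answer: ACCEPT

Derivation:
initial (ε-close {0}): {0}
'c' @ 1: {1,2,4,6,8,10}
'c' @ 2: {11,12}
'b' @ 3: {3,13}  [accepting]
final: {3,13}; accept 3 in set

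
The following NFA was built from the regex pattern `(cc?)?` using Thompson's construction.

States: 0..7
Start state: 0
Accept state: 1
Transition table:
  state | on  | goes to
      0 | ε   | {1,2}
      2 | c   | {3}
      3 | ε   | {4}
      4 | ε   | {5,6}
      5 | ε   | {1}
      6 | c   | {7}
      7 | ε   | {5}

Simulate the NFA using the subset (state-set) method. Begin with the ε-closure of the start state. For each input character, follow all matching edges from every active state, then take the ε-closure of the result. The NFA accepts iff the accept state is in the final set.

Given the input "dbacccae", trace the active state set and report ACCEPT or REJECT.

start: ε-closure({0}) = {0,1,2}
'd' @ 1: {}  — state set empty
rest 'bacccae' ignored (set empty)
after full input: {}  (accept=1 not in)

Answer: REJECT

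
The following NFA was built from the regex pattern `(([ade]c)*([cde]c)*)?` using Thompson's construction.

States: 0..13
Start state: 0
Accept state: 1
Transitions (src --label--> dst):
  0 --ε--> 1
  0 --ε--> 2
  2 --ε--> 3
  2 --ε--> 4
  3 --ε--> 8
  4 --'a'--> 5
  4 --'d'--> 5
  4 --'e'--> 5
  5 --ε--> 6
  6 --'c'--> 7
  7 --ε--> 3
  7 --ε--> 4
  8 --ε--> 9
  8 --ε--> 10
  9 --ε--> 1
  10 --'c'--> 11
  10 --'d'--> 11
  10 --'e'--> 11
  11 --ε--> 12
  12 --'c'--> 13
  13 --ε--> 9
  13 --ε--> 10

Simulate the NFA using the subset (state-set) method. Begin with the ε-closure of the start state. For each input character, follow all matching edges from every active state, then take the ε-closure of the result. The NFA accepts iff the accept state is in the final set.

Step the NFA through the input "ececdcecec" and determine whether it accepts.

Answer: ACCEPT

Trace:
start: ε-closure({0}) = {0,1,2,3,4,8,9,10}
'e' @ 1: {5,6,11,12}
'c' @ 2: {1,3,4,7,8,9,10,13}  [accepting]
'e' @ 3: {5,6,11,12}
'c' @ 4: {1,3,4,7,8,9,10,13}  [accepting]
'd' @ 5: {5,6,11,12}
'c' @ 6: {1,3,4,7,8,9,10,13}  [accepting]
'e' @ 7: {5,6,11,12}
'c' @ 8: {1,3,4,7,8,9,10,13}  [accepting]
'e' @ 9: {5,6,11,12}
'c' @ 10: {1,3,4,7,8,9,10,13}  [accepting]
end set {1,3,4,7,8,9,10,13} — state 1 in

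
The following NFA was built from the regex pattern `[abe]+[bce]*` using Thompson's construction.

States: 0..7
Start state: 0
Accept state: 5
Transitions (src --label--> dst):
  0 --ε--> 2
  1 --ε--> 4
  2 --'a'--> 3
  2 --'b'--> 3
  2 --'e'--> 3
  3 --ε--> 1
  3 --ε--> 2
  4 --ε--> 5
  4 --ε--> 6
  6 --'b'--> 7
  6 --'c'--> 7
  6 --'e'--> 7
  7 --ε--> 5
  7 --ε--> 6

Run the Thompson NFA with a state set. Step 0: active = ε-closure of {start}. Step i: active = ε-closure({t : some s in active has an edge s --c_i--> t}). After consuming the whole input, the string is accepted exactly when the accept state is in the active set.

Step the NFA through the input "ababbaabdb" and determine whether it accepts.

Answer: REJECT

Trace:
S₀ = ε-closure({0}) = {0,2}
'a' @ 1: {1,2,3,4,5,6}  [accepting]
'b' @ 2: {1,2,3,4,5,6,7}  [accepting]
'a' @ 3: {1,2,3,4,5,6}  [accepting]
'b' @ 4: {1,2,3,4,5,6,7}  [accepting]
'b' @ 5: {1,2,3,4,5,6,7}  [accepting]
'a' @ 6: {1,2,3,4,5,6}  [accepting]
'a' @ 7: {1,2,3,4,5,6}  [accepting]
'b' @ 8: {1,2,3,4,5,6,7}  [accepting]
'd' @ 9: {}  — state set empty
rest 'b' ignored (set empty)
final: {}; accept 5 not in set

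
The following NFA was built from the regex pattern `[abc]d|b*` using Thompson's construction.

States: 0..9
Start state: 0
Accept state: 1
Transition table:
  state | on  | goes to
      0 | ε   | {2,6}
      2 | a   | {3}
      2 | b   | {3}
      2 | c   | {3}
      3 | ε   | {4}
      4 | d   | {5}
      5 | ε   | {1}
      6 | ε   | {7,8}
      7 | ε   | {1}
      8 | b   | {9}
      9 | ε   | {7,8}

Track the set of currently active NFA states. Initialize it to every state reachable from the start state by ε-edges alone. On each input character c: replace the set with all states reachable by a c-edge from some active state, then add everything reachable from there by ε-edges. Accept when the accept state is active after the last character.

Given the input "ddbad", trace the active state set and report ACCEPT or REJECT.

initial (ε-close {0}): {0,1,2,6,7,8}
'd' @ 1: {}  — no active states
rest 'dbad' ignored (set empty)
final: {}; accept 1 not in set

Answer: REJECT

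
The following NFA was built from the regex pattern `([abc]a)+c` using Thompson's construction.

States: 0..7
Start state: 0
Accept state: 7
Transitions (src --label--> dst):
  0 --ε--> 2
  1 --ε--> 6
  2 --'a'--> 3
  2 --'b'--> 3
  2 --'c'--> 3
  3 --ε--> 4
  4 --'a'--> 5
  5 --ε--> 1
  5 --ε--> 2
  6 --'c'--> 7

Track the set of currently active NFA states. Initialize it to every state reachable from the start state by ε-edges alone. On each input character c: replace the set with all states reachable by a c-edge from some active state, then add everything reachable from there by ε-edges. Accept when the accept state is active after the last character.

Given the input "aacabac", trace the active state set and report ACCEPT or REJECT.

start: ε-closure({0}) = {0,2}
'a' @ 1: {3,4}
'a' @ 2: {1,2,5,6}
'c' @ 3: {3,4,7}  [accepting]
'a' @ 4: {1,2,5,6}
'b' @ 5: {3,4}
'a' @ 6: {1,2,5,6}
'c' @ 7: {3,4,7}  [accepting]
after full input: {3,4,7}  (accept=7 in)

Answer: ACCEPT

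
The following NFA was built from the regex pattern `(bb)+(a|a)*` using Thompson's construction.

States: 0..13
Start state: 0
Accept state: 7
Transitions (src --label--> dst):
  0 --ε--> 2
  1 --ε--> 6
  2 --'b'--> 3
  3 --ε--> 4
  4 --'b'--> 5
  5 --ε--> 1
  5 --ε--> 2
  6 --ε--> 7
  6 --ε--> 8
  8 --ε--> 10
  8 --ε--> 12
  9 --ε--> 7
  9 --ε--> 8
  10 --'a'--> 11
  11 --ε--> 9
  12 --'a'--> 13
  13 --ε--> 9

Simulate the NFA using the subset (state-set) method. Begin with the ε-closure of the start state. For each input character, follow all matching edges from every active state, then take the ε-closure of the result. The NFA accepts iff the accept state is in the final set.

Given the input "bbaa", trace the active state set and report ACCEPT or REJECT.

S₀ = ε-closure({0}) = {0,2}
'b' @ 1: {3,4}
'b' @ 2: {1,2,5,6,7,8,10,12}  (accept∈set)
'a' @ 3: {7,8,9,10,11,12,13}  (accept∈set)
'a' @ 4: {7,8,9,10,11,12,13}  (accept∈set)
after full input: {7,8,9,10,11,12,13}  (accept=7 in)

Answer: ACCEPT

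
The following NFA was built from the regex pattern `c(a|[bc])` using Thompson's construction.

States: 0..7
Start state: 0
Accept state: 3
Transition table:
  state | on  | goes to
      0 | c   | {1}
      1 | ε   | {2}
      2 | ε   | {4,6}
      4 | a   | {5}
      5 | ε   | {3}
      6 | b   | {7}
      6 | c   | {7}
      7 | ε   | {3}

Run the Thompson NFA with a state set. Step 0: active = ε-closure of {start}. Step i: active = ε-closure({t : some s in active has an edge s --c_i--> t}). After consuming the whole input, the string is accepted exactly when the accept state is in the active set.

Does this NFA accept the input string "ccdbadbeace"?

initial (ε-close {0}): {0}
'c' @ 1: {1,2,4,6}
'c' @ 2: {3,7}  (accept∈set)
'd' @ 3: {}  — no active states
rest 'badbeace' ignored (set empty)
final: {}; accept 3 not in set

Answer: REJECT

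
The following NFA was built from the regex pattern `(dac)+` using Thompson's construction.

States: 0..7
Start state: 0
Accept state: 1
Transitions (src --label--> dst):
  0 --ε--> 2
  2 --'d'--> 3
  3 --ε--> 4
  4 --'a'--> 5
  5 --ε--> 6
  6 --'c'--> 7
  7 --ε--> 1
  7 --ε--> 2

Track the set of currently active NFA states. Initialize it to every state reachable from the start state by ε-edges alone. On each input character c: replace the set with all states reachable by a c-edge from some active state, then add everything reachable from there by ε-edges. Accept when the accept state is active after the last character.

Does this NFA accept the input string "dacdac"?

Answer: ACCEPT

Steps:
start: ε-closure({0}) = {0,2}
'd' @ 1: {3,4}
'a' @ 2: {5,6}
'c' @ 3: {1,2,7}  [accepting]
'd' @ 4: {3,4}
'a' @ 5: {5,6}
'c' @ 6: {1,2,7}  [accepting]
end set {1,2,7} — state 1 in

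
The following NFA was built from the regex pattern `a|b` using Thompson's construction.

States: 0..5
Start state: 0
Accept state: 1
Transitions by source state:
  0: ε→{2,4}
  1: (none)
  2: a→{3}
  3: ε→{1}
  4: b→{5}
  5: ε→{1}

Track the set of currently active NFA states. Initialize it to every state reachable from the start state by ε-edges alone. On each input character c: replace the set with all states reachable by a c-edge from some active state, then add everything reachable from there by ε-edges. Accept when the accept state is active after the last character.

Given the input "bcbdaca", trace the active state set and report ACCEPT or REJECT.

Answer: REJECT

Trace:
S₀ = ε-closure({0}) = {0,2,4}
'b' @ 1: {1,5}  [accepting]
'c' @ 2: {}  — no active states
rest 'bdaca' ignored (set empty)
after full input: {}  (accept=1 not in)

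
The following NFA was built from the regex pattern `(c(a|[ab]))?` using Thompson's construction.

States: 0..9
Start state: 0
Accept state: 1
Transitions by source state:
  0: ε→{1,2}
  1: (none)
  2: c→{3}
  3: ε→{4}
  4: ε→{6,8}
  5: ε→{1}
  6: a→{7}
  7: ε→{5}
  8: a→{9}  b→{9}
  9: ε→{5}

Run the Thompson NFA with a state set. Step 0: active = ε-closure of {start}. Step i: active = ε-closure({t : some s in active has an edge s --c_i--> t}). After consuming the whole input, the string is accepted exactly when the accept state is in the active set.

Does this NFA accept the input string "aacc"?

initial (ε-close {0}): {0,1,2}
'a' @ 1: {}  — no active states
rest 'acc' ignored (set empty)
final: {}; accept 1 not in set

Answer: REJECT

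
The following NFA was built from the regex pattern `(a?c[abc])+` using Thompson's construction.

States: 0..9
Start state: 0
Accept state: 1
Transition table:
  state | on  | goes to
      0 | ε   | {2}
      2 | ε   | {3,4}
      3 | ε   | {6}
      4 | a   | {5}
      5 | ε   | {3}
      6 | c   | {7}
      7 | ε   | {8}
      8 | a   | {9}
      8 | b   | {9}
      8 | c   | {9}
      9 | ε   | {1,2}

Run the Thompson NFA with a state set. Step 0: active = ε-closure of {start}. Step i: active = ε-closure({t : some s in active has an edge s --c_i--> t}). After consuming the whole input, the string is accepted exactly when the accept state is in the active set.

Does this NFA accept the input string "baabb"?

Answer: REJECT

Derivation:
start: ε-closure({0}) = {0,2,3,4,6}
'b' @ 1: {}  — dead — no transitions
rest 'aabb' ignored (set empty)
after full input: {}  (accept=1 not in)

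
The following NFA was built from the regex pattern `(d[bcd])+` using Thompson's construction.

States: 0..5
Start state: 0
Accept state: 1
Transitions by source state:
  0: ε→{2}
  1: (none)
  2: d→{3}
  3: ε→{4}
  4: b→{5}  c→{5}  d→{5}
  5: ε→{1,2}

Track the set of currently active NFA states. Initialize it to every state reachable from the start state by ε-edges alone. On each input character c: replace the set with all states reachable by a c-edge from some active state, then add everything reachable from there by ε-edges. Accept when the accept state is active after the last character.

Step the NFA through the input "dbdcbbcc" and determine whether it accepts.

Answer: REJECT

Derivation:
initial (ε-close {0}): {0,2}
'd' @ 1: {3,4}
'b' @ 2: {1,2,5}  [accepting]
'd' @ 3: {3,4}
'c' @ 4: {1,2,5}  [accepting]
'b' @ 5: {}  — state set empty
rest 'bcc' ignored (set empty)
end set {} — state 1 not in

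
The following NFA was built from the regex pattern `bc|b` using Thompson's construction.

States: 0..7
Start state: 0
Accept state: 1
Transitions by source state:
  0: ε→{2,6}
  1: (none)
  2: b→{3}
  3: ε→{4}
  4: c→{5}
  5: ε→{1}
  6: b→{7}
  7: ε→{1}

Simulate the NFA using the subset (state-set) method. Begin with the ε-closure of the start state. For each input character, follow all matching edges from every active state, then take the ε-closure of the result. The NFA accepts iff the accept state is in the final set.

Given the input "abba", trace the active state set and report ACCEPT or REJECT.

Answer: REJECT

Trace:
initial (ε-close {0}): {0,2,6}
'a' @ 1: {}  — no active states
rest 'bba' ignored (set empty)
end set {} — state 1 not in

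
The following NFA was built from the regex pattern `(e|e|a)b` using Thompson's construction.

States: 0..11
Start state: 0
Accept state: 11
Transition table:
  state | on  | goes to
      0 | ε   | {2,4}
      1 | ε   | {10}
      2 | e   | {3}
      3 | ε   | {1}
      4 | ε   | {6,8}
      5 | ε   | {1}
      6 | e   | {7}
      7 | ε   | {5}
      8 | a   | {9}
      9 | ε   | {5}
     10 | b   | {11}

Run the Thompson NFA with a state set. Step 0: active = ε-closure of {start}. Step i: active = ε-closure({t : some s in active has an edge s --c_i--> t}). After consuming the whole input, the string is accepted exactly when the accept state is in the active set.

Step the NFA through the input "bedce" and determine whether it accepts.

Answer: REJECT

Derivation:
initial (ε-close {0}): {0,2,4,6,8}
'b' @ 1: {}  — state set empty
rest 'edce' ignored (set empty)
after full input: {}  (accept=11 not in)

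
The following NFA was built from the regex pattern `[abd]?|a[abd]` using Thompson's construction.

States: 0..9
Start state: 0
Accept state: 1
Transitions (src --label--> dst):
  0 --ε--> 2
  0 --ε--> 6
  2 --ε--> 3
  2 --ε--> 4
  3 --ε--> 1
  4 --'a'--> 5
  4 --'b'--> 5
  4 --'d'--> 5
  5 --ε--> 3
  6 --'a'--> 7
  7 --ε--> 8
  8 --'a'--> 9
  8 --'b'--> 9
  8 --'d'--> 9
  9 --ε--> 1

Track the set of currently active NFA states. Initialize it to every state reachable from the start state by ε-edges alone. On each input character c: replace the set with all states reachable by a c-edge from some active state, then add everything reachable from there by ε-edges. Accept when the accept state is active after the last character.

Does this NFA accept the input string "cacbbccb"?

Answer: REJECT

Steps:
S₀ = ε-closure({0}) = {0,1,2,3,4,6}
'c' @ 1: {}  — no active states
rest 'acbbccb' ignored (set empty)
after full input: {}  (accept=1 not in)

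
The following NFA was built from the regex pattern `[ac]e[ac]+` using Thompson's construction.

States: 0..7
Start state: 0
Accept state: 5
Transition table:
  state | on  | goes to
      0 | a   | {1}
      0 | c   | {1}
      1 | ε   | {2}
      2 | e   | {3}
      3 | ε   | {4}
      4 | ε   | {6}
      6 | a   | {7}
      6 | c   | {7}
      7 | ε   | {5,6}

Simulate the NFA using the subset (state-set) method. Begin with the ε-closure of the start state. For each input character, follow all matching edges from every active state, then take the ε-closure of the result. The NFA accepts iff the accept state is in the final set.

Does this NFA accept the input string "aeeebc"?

start: ε-closure({0}) = {0}
'a' @ 1: {1,2}
'e' @ 2: {3,4,6}
'e' @ 3: {}  — dead — no transitions
rest 'ebc' ignored (set empty)
after full input: {}  (accept=5 not in)

Answer: REJECT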